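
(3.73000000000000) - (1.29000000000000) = 2.44000000000000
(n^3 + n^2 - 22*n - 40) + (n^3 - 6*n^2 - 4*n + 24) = 2*n^3 - 5*n^2 - 26*n - 16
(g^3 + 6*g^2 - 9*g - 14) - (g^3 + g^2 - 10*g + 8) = 5*g^2 + g - 22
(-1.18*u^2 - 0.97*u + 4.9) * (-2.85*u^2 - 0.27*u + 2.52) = 3.363*u^4 + 3.0831*u^3 - 16.6767*u^2 - 3.7674*u + 12.348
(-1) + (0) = -1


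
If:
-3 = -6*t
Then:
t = 1/2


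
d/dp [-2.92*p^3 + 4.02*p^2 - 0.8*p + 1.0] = -8.76*p^2 + 8.04*p - 0.8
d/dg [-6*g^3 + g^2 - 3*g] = -18*g^2 + 2*g - 3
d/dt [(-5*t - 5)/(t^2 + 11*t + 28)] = 5*(t^2 + 2*t - 17)/(t^4 + 22*t^3 + 177*t^2 + 616*t + 784)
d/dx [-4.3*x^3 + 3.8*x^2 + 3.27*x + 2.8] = -12.9*x^2 + 7.6*x + 3.27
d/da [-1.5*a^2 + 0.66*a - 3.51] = 0.66 - 3.0*a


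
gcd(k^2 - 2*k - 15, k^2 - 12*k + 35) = k - 5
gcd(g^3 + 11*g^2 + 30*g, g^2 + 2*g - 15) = g + 5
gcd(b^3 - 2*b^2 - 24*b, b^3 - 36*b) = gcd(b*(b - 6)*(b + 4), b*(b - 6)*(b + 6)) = b^2 - 6*b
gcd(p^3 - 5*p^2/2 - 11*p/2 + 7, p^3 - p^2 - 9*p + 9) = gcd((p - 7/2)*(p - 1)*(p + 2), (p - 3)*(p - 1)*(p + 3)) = p - 1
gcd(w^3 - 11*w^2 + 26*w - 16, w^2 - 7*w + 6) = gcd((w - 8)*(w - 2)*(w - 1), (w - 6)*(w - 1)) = w - 1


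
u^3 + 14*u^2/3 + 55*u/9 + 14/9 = (u + 1/3)*(u + 2)*(u + 7/3)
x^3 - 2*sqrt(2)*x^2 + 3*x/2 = x*(x - 3*sqrt(2)/2)*(x - sqrt(2)/2)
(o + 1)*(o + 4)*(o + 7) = o^3 + 12*o^2 + 39*o + 28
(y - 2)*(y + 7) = y^2 + 5*y - 14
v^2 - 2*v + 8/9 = (v - 4/3)*(v - 2/3)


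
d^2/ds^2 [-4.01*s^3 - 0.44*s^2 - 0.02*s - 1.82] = -24.06*s - 0.88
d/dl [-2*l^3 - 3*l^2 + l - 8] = -6*l^2 - 6*l + 1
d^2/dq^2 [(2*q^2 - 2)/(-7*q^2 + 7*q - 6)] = 4*(-49*q^3 + 273*q^2 - 147*q - 29)/(343*q^6 - 1029*q^5 + 1911*q^4 - 2107*q^3 + 1638*q^2 - 756*q + 216)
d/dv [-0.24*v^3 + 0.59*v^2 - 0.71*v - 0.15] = -0.72*v^2 + 1.18*v - 0.71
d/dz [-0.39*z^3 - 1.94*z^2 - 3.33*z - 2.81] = -1.17*z^2 - 3.88*z - 3.33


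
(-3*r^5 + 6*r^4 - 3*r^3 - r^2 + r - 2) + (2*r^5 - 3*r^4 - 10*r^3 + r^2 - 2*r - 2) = -r^5 + 3*r^4 - 13*r^3 - r - 4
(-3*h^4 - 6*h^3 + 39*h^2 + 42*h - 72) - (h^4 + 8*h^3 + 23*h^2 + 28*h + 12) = -4*h^4 - 14*h^3 + 16*h^2 + 14*h - 84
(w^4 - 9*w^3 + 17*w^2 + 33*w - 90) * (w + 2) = w^5 - 7*w^4 - w^3 + 67*w^2 - 24*w - 180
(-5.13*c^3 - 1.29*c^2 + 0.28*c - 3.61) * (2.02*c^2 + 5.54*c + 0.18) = -10.3626*c^5 - 31.026*c^4 - 7.5044*c^3 - 5.9732*c^2 - 19.949*c - 0.6498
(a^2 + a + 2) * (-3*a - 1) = -3*a^3 - 4*a^2 - 7*a - 2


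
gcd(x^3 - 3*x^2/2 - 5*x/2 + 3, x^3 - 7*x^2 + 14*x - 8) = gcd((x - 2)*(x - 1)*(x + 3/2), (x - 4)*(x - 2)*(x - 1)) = x^2 - 3*x + 2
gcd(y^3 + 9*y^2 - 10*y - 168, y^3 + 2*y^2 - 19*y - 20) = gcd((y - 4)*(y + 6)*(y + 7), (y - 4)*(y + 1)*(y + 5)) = y - 4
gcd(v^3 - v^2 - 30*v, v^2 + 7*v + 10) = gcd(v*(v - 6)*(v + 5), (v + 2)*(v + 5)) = v + 5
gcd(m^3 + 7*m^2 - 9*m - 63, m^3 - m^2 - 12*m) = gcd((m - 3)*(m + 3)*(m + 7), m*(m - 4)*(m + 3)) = m + 3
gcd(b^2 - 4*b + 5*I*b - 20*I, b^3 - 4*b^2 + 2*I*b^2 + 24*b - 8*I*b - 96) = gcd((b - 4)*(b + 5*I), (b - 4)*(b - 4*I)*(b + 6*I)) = b - 4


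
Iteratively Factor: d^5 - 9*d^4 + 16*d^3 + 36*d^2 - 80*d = (d + 2)*(d^4 - 11*d^3 + 38*d^2 - 40*d) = d*(d + 2)*(d^3 - 11*d^2 + 38*d - 40) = d*(d - 5)*(d + 2)*(d^2 - 6*d + 8) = d*(d - 5)*(d - 2)*(d + 2)*(d - 4)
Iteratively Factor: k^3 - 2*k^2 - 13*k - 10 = (k + 2)*(k^2 - 4*k - 5) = (k - 5)*(k + 2)*(k + 1)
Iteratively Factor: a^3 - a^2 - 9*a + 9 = (a + 3)*(a^2 - 4*a + 3) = (a - 3)*(a + 3)*(a - 1)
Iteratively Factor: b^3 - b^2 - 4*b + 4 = (b - 1)*(b^2 - 4) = (b - 2)*(b - 1)*(b + 2)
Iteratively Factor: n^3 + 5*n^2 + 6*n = (n + 3)*(n^2 + 2*n) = n*(n + 3)*(n + 2)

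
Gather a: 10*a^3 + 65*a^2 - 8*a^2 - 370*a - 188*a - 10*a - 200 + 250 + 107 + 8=10*a^3 + 57*a^2 - 568*a + 165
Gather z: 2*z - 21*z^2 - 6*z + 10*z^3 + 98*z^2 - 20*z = 10*z^3 + 77*z^2 - 24*z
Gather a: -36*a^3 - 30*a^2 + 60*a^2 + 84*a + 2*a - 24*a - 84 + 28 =-36*a^3 + 30*a^2 + 62*a - 56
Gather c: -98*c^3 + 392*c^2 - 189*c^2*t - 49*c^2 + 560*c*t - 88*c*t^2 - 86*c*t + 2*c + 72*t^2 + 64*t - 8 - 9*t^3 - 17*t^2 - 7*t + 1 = -98*c^3 + c^2*(343 - 189*t) + c*(-88*t^2 + 474*t + 2) - 9*t^3 + 55*t^2 + 57*t - 7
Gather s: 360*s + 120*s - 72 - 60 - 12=480*s - 144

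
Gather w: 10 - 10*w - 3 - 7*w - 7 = -17*w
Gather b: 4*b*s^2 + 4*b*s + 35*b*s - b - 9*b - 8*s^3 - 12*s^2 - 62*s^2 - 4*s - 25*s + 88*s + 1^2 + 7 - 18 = b*(4*s^2 + 39*s - 10) - 8*s^3 - 74*s^2 + 59*s - 10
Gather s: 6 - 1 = 5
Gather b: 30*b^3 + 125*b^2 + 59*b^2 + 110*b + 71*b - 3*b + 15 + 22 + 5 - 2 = 30*b^3 + 184*b^2 + 178*b + 40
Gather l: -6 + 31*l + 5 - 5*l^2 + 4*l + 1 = -5*l^2 + 35*l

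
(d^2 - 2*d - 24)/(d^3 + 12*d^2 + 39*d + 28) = (d - 6)/(d^2 + 8*d + 7)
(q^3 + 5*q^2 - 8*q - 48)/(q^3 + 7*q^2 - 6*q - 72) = (q + 4)/(q + 6)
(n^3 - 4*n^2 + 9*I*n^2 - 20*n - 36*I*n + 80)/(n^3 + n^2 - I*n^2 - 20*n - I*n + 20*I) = (n^2 + 9*I*n - 20)/(n^2 + n*(5 - I) - 5*I)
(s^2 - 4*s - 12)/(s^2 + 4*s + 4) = (s - 6)/(s + 2)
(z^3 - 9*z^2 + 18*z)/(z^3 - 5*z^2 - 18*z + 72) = z/(z + 4)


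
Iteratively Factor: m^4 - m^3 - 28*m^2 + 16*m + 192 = (m + 3)*(m^3 - 4*m^2 - 16*m + 64) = (m + 3)*(m + 4)*(m^2 - 8*m + 16) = (m - 4)*(m + 3)*(m + 4)*(m - 4)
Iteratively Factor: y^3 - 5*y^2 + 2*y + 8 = (y + 1)*(y^2 - 6*y + 8) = (y - 4)*(y + 1)*(y - 2)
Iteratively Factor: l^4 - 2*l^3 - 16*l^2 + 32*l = (l - 4)*(l^3 + 2*l^2 - 8*l) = (l - 4)*(l + 4)*(l^2 - 2*l) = l*(l - 4)*(l + 4)*(l - 2)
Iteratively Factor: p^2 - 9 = (p + 3)*(p - 3)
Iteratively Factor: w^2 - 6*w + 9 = (w - 3)*(w - 3)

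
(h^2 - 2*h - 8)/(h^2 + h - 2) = (h - 4)/(h - 1)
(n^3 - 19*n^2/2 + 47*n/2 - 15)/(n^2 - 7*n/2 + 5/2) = n - 6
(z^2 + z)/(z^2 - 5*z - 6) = z/(z - 6)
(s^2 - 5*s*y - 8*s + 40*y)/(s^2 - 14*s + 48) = (s - 5*y)/(s - 6)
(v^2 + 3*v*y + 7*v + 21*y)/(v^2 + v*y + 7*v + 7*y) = (v + 3*y)/(v + y)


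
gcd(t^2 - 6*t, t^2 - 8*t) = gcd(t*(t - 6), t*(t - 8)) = t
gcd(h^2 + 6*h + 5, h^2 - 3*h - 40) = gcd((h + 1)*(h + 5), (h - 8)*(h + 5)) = h + 5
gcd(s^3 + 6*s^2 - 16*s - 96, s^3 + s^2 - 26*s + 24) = s^2 + 2*s - 24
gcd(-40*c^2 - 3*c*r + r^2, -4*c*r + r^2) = 1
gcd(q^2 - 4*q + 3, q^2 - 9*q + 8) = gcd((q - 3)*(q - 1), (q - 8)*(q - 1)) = q - 1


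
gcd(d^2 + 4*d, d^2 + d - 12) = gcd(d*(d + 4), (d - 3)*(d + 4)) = d + 4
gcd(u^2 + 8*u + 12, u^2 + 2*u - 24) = u + 6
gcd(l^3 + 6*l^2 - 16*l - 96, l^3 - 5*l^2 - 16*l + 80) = l^2 - 16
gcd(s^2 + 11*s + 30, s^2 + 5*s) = s + 5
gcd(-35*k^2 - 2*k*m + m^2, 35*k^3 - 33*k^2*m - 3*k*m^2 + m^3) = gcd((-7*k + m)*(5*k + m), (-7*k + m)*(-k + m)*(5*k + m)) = 35*k^2 + 2*k*m - m^2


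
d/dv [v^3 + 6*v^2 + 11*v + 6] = 3*v^2 + 12*v + 11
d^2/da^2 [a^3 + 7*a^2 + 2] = 6*a + 14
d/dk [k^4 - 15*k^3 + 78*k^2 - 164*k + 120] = 4*k^3 - 45*k^2 + 156*k - 164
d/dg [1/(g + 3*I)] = -1/(g + 3*I)^2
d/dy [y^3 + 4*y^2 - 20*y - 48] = 3*y^2 + 8*y - 20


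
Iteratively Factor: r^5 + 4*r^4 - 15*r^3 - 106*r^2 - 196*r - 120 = (r + 2)*(r^4 + 2*r^3 - 19*r^2 - 68*r - 60) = (r + 2)^2*(r^3 - 19*r - 30) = (r + 2)^3*(r^2 - 2*r - 15) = (r - 5)*(r + 2)^3*(r + 3)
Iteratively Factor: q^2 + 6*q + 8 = (q + 4)*(q + 2)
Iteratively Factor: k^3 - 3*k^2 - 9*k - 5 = (k + 1)*(k^2 - 4*k - 5) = (k + 1)^2*(k - 5)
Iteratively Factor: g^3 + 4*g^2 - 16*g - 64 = (g + 4)*(g^2 - 16) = (g + 4)^2*(g - 4)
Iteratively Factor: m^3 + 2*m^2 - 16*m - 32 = (m - 4)*(m^2 + 6*m + 8) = (m - 4)*(m + 2)*(m + 4)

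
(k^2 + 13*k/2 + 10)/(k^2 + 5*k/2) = (k + 4)/k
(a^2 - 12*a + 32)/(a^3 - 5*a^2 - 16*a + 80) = (a - 8)/(a^2 - a - 20)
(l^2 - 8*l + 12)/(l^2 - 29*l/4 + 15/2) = 4*(l - 2)/(4*l - 5)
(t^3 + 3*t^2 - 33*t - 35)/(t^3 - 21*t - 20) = (t + 7)/(t + 4)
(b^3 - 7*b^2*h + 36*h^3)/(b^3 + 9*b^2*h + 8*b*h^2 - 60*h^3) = (b^3 - 7*b^2*h + 36*h^3)/(b^3 + 9*b^2*h + 8*b*h^2 - 60*h^3)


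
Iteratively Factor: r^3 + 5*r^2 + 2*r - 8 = (r + 2)*(r^2 + 3*r - 4) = (r - 1)*(r + 2)*(r + 4)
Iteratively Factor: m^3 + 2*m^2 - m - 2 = (m + 2)*(m^2 - 1) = (m + 1)*(m + 2)*(m - 1)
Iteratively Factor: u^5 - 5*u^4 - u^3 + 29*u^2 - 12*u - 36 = (u - 3)*(u^4 - 2*u^3 - 7*u^2 + 8*u + 12) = (u - 3)*(u + 2)*(u^3 - 4*u^2 + u + 6) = (u - 3)*(u + 1)*(u + 2)*(u^2 - 5*u + 6) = (u - 3)*(u - 2)*(u + 1)*(u + 2)*(u - 3)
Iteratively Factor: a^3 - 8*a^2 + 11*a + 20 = (a - 4)*(a^2 - 4*a - 5) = (a - 5)*(a - 4)*(a + 1)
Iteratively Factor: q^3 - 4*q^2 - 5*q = (q + 1)*(q^2 - 5*q) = (q - 5)*(q + 1)*(q)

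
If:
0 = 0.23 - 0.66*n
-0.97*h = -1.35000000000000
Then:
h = 1.39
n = 0.35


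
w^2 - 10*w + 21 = (w - 7)*(w - 3)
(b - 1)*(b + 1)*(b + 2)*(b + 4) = b^4 + 6*b^3 + 7*b^2 - 6*b - 8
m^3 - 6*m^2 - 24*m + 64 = (m - 8)*(m - 2)*(m + 4)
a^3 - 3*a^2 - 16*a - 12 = (a - 6)*(a + 1)*(a + 2)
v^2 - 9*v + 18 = (v - 6)*(v - 3)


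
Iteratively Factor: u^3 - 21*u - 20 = (u - 5)*(u^2 + 5*u + 4) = (u - 5)*(u + 1)*(u + 4)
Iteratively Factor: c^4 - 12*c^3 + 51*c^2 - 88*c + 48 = (c - 3)*(c^3 - 9*c^2 + 24*c - 16) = (c - 4)*(c - 3)*(c^2 - 5*c + 4) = (c - 4)*(c - 3)*(c - 1)*(c - 4)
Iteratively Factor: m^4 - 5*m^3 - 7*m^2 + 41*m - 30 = (m - 1)*(m^3 - 4*m^2 - 11*m + 30) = (m - 5)*(m - 1)*(m^2 + m - 6) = (m - 5)*(m - 1)*(m + 3)*(m - 2)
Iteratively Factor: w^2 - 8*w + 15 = (w - 5)*(w - 3)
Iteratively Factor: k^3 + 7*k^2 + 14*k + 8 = (k + 4)*(k^2 + 3*k + 2) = (k + 1)*(k + 4)*(k + 2)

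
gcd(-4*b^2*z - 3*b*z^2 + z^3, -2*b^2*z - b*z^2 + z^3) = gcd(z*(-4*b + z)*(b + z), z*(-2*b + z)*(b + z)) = b*z + z^2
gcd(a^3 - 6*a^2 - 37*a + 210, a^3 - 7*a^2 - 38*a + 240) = a^2 + a - 30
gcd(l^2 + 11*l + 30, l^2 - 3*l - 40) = l + 5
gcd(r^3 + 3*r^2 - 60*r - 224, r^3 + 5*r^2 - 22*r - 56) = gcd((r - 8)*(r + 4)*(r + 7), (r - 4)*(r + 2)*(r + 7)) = r + 7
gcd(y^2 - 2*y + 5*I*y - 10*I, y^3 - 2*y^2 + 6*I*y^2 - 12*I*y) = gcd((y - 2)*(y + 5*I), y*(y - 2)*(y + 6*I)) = y - 2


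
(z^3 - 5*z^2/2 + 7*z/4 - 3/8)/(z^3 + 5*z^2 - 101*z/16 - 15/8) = 2*(8*z^3 - 20*z^2 + 14*z - 3)/(16*z^3 + 80*z^2 - 101*z - 30)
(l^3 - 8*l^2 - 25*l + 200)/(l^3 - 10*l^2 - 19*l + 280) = (l - 5)/(l - 7)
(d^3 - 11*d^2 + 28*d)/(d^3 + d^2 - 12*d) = (d^2 - 11*d + 28)/(d^2 + d - 12)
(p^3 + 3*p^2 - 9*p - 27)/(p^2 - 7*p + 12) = (p^2 + 6*p + 9)/(p - 4)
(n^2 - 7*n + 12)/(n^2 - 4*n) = (n - 3)/n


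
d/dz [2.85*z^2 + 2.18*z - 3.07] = 5.7*z + 2.18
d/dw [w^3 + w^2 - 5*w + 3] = 3*w^2 + 2*w - 5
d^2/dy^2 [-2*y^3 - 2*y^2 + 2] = -12*y - 4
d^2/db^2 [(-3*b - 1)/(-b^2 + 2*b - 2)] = 2*((5 - 9*b)*(b^2 - 2*b + 2) + 4*(b - 1)^2*(3*b + 1))/(b^2 - 2*b + 2)^3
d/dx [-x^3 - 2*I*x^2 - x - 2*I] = -3*x^2 - 4*I*x - 1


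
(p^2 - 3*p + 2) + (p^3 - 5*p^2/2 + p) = p^3 - 3*p^2/2 - 2*p + 2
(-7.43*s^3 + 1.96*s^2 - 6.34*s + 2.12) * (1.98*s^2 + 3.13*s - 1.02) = -14.7114*s^5 - 19.3751*s^4 + 1.1602*s^3 - 17.6458*s^2 + 13.1024*s - 2.1624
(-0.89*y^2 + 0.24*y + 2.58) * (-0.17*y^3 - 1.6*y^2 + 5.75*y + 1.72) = 0.1513*y^5 + 1.3832*y^4 - 5.9401*y^3 - 4.2788*y^2 + 15.2478*y + 4.4376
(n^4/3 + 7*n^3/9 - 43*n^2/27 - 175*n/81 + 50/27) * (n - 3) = n^5/3 - 2*n^4/9 - 106*n^3/27 + 212*n^2/81 + 25*n/3 - 50/9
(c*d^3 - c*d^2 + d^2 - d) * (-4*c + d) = -4*c^2*d^3 + 4*c^2*d^2 + c*d^4 - c*d^3 - 4*c*d^2 + 4*c*d + d^3 - d^2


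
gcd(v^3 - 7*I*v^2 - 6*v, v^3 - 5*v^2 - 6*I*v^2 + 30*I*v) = v^2 - 6*I*v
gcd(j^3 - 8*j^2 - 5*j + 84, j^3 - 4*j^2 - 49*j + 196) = j^2 - 11*j + 28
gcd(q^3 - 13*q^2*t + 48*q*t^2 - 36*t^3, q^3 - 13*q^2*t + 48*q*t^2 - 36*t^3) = q^3 - 13*q^2*t + 48*q*t^2 - 36*t^3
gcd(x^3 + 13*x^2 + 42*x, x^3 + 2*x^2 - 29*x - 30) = x + 6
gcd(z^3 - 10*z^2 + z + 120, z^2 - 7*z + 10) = z - 5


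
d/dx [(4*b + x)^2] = 8*b + 2*x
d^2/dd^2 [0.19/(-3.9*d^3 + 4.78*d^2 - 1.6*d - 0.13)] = ((4.446*d - 1.8164)*(3.9*d^3 - 4.78*d^2 + 1.6*d + 0.13) - 0.19*(11.7*d^2 - 9.56*d + 1.6)*(23.4*d^2 - 19.12*d + 3.2))/(3.9*d^3 - 4.78*d^2 + 1.6*d + 0.13)^3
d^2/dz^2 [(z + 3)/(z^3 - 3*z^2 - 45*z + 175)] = 6*(z^3 + 13*z^2 + 99*z + 207)/(z^7 + z^6 - 123*z^5 + 53*z^4 + 5315*z^3 - 8925*z^2 - 79625*z + 214375)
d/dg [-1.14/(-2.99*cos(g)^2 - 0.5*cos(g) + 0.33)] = (6.8172*cos(g) + 0.57)*sin(g)/(2.99*cos(g)^2 + 0.5*cos(g) - 0.33)^2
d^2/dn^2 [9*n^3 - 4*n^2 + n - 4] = 54*n - 8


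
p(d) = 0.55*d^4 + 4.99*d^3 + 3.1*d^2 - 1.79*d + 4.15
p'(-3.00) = 54.94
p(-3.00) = -52.76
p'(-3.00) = 54.94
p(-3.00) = -52.76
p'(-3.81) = 70.22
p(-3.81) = -104.11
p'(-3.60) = 67.26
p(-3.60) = -89.66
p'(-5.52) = 50.10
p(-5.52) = -220.17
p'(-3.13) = 58.00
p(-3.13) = -60.10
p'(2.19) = 106.69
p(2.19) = 80.16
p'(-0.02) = -1.91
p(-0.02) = 4.19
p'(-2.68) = 46.77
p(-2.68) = -36.47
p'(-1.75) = 21.42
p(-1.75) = -4.81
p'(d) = 2.2*d^3 + 14.97*d^2 + 6.2*d - 1.79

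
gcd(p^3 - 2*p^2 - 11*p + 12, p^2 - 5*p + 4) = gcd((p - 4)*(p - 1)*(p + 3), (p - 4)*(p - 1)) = p^2 - 5*p + 4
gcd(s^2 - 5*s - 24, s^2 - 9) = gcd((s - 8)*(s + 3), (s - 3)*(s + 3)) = s + 3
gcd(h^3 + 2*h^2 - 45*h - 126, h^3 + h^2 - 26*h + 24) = h + 6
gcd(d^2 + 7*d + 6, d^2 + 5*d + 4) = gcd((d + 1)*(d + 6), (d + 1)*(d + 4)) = d + 1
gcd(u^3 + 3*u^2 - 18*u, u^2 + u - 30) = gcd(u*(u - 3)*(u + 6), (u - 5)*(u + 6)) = u + 6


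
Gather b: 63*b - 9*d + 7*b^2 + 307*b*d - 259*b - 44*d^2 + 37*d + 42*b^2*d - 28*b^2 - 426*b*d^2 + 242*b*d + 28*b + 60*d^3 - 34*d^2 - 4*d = b^2*(42*d - 21) + b*(-426*d^2 + 549*d - 168) + 60*d^3 - 78*d^2 + 24*d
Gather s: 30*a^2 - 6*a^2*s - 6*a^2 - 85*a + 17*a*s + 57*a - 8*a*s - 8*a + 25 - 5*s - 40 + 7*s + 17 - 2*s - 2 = 24*a^2 - 36*a + s*(-6*a^2 + 9*a)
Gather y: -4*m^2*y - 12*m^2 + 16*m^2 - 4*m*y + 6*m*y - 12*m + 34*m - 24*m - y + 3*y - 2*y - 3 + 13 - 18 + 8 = 4*m^2 - 2*m + y*(-4*m^2 + 2*m)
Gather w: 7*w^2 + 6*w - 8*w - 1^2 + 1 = 7*w^2 - 2*w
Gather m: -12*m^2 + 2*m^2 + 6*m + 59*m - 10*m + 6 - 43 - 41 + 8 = -10*m^2 + 55*m - 70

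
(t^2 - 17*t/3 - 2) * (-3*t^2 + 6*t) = -3*t^4 + 23*t^3 - 28*t^2 - 12*t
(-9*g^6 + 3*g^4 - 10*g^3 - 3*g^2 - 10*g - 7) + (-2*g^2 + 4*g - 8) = -9*g^6 + 3*g^4 - 10*g^3 - 5*g^2 - 6*g - 15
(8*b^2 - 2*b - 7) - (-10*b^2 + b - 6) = 18*b^2 - 3*b - 1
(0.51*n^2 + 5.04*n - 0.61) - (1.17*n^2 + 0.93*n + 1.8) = -0.66*n^2 + 4.11*n - 2.41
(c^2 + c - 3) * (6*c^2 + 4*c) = 6*c^4 + 10*c^3 - 14*c^2 - 12*c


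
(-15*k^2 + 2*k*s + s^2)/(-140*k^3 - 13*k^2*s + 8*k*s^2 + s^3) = (-3*k + s)/(-28*k^2 + 3*k*s + s^2)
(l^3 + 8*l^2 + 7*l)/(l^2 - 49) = l*(l + 1)/(l - 7)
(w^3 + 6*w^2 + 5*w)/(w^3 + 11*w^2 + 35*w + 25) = w/(w + 5)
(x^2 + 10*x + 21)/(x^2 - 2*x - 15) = (x + 7)/(x - 5)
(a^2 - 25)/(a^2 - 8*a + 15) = (a + 5)/(a - 3)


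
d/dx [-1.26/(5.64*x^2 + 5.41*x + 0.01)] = (14.2128*x + 6.8166)/(5.64*x^2 + 5.41*x + 0.01)^2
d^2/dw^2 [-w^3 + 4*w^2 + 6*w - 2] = 8 - 6*w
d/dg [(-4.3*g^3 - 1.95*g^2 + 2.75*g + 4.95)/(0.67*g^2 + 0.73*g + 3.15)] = (-2.881*g^4 - 6.278*g^3 - 43.901*g^2 - 18.918*g + 5.049)/(0.4489*g^4 + 0.9782*g^3 + 4.7539*g^2 + 4.599*g + 9.9225)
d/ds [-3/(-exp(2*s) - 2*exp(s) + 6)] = -6*(exp(s) + 1)*exp(s)/(exp(2*s) + 2*exp(s) - 6)^2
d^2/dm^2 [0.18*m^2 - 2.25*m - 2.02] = 0.360000000000000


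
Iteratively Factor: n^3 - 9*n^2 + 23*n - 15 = (n - 1)*(n^2 - 8*n + 15) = (n - 5)*(n - 1)*(n - 3)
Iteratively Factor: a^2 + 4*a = (a)*(a + 4)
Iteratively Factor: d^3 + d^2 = (d)*(d^2 + d) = d^2*(d + 1)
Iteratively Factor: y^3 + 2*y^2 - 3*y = (y)*(y^2 + 2*y - 3) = y*(y - 1)*(y + 3)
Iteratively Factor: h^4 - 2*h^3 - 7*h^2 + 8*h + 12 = (h - 3)*(h^3 + h^2 - 4*h - 4) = (h - 3)*(h + 1)*(h^2 - 4) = (h - 3)*(h - 2)*(h + 1)*(h + 2)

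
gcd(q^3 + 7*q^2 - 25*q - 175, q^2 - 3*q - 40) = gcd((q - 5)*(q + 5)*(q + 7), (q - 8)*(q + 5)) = q + 5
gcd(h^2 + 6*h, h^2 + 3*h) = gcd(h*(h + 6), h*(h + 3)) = h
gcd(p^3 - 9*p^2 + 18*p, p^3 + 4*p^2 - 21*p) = p^2 - 3*p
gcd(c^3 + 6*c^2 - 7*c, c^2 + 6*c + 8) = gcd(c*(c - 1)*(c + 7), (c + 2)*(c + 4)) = 1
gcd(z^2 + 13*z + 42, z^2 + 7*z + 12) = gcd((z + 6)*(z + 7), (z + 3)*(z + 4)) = 1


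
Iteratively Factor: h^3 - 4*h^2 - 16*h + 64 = (h + 4)*(h^2 - 8*h + 16) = (h - 4)*(h + 4)*(h - 4)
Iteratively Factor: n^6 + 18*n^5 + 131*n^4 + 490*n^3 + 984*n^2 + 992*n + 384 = (n + 4)*(n^5 + 14*n^4 + 75*n^3 + 190*n^2 + 224*n + 96) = (n + 4)^2*(n^4 + 10*n^3 + 35*n^2 + 50*n + 24) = (n + 2)*(n + 4)^2*(n^3 + 8*n^2 + 19*n + 12) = (n + 1)*(n + 2)*(n + 4)^2*(n^2 + 7*n + 12) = (n + 1)*(n + 2)*(n + 3)*(n + 4)^2*(n + 4)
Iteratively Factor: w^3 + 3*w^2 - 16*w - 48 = (w - 4)*(w^2 + 7*w + 12) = (w - 4)*(w + 3)*(w + 4)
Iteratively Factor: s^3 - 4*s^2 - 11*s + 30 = (s - 5)*(s^2 + s - 6) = (s - 5)*(s - 2)*(s + 3)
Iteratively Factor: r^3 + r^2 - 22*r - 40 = (r - 5)*(r^2 + 6*r + 8) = (r - 5)*(r + 2)*(r + 4)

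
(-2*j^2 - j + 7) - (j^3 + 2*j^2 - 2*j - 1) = -j^3 - 4*j^2 + j + 8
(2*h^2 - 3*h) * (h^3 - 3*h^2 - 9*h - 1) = 2*h^5 - 9*h^4 - 9*h^3 + 25*h^2 + 3*h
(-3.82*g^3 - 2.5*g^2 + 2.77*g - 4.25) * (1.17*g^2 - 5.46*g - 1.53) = -4.4694*g^5 + 17.9322*g^4 + 22.7355*g^3 - 16.2717*g^2 + 18.9669*g + 6.5025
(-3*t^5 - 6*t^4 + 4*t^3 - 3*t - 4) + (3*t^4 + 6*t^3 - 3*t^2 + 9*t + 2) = -3*t^5 - 3*t^4 + 10*t^3 - 3*t^2 + 6*t - 2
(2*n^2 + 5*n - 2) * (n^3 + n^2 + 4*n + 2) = 2*n^5 + 7*n^4 + 11*n^3 + 22*n^2 + 2*n - 4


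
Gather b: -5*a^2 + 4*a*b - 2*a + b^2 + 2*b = -5*a^2 - 2*a + b^2 + b*(4*a + 2)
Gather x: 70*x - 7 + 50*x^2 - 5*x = 50*x^2 + 65*x - 7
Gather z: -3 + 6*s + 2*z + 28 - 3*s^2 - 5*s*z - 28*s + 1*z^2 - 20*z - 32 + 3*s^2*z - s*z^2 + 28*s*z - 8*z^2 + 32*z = -3*s^2 - 22*s + z^2*(-s - 7) + z*(3*s^2 + 23*s + 14) - 7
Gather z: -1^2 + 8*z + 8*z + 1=16*z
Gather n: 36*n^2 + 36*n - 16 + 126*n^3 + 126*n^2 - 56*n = 126*n^3 + 162*n^2 - 20*n - 16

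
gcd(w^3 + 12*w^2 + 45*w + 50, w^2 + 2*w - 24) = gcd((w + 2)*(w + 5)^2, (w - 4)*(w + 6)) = 1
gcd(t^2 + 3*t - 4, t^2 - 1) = t - 1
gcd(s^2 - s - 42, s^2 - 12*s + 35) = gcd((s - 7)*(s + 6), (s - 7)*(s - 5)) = s - 7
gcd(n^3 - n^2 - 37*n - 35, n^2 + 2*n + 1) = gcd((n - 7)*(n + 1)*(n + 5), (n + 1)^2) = n + 1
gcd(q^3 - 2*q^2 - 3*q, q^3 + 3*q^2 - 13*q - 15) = q^2 - 2*q - 3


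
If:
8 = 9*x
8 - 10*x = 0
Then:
No Solution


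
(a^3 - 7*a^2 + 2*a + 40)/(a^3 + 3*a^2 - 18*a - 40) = (a - 5)/(a + 5)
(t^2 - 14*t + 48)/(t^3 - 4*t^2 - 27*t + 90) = (t - 8)/(t^2 + 2*t - 15)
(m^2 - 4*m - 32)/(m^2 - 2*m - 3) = (-m^2 + 4*m + 32)/(-m^2 + 2*m + 3)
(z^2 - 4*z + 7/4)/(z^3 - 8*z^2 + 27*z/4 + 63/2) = (2*z - 1)/(2*z^2 - 9*z - 18)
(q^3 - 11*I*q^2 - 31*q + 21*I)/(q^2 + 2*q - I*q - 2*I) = (q^2 - 10*I*q - 21)/(q + 2)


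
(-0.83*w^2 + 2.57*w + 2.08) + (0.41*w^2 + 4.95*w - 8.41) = -0.42*w^2 + 7.52*w - 6.33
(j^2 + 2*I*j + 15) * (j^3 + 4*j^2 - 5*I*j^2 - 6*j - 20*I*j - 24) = j^5 + 4*j^4 - 3*I*j^4 + 19*j^3 - 12*I*j^3 + 76*j^2 - 87*I*j^2 - 90*j - 348*I*j - 360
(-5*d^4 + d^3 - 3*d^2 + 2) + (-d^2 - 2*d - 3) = -5*d^4 + d^3 - 4*d^2 - 2*d - 1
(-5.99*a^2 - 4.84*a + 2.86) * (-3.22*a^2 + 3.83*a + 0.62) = 19.2878*a^4 - 7.3569*a^3 - 31.4602*a^2 + 7.953*a + 1.7732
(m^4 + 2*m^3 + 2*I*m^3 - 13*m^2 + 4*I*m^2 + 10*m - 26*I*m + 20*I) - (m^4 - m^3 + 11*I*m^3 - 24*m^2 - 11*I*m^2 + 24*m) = 3*m^3 - 9*I*m^3 + 11*m^2 + 15*I*m^2 - 14*m - 26*I*m + 20*I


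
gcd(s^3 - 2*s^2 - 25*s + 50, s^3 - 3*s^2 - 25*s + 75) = s^2 - 25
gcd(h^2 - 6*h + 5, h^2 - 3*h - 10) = h - 5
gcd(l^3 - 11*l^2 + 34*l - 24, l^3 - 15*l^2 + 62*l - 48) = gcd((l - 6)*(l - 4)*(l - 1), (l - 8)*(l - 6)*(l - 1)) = l^2 - 7*l + 6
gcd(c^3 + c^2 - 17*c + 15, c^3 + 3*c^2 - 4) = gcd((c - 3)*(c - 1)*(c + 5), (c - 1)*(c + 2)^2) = c - 1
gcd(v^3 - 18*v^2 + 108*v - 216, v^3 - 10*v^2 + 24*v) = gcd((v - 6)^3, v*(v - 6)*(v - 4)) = v - 6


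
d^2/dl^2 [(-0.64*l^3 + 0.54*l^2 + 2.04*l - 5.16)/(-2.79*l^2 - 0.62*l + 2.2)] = (7.105427357601e-15*l^5 - 21.542272*l^3 + 215.870856*l^2 - 2.98891200000001*l + 56.518848)/(21.717639*l^6 + 14.478426*l^5 - 48.157632*l^4 - 22.595032*l^3 + 37.97376*l^2 + 9.0024*l - 10.648)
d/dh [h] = 1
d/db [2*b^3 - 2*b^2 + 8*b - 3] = 6*b^2 - 4*b + 8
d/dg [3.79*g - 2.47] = 3.79000000000000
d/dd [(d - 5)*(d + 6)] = 2*d + 1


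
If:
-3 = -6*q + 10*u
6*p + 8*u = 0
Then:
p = -4*u/3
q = 5*u/3 + 1/2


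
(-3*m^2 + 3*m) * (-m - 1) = 3*m^3 - 3*m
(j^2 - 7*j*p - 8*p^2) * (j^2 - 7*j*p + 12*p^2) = j^4 - 14*j^3*p + 53*j^2*p^2 - 28*j*p^3 - 96*p^4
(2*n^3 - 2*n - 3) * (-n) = -2*n^4 + 2*n^2 + 3*n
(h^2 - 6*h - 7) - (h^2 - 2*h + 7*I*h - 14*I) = -4*h - 7*I*h - 7 + 14*I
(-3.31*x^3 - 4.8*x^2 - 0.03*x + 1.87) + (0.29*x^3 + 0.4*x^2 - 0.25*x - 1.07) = -3.02*x^3 - 4.4*x^2 - 0.28*x + 0.8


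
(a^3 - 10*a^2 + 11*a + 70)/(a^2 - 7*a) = a - 3 - 10/a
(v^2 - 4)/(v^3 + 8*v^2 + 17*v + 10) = (v - 2)/(v^2 + 6*v + 5)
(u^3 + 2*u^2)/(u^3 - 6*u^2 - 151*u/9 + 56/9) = 9*u^2*(u + 2)/(9*u^3 - 54*u^2 - 151*u + 56)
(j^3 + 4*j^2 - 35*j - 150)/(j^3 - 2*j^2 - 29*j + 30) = (j + 5)/(j - 1)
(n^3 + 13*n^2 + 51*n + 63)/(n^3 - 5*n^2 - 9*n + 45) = (n^2 + 10*n + 21)/(n^2 - 8*n + 15)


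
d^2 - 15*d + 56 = (d - 8)*(d - 7)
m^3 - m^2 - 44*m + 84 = (m - 6)*(m - 2)*(m + 7)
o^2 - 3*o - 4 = (o - 4)*(o + 1)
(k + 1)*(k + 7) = k^2 + 8*k + 7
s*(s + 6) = s^2 + 6*s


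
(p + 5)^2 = p^2 + 10*p + 25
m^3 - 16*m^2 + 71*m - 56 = (m - 8)*(m - 7)*(m - 1)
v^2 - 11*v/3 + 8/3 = (v - 8/3)*(v - 1)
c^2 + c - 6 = (c - 2)*(c + 3)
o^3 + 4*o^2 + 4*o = o*(o + 2)^2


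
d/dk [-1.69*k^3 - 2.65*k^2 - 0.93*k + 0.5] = -5.07*k^2 - 5.3*k - 0.93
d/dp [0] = 0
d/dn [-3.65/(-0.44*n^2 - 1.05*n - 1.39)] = (-3.212*n - 3.8325)/(0.44*n^2 + 1.05*n + 1.39)^2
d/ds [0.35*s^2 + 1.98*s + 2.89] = 0.7*s + 1.98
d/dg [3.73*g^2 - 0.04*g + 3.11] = 7.46*g - 0.04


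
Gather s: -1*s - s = -2*s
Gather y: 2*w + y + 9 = 2*w + y + 9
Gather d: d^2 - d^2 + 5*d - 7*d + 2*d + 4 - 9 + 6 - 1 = 0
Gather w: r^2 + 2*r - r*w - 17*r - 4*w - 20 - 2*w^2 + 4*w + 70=r^2 - r*w - 15*r - 2*w^2 + 50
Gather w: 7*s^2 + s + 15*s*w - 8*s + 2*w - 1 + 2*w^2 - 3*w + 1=7*s^2 - 7*s + 2*w^2 + w*(15*s - 1)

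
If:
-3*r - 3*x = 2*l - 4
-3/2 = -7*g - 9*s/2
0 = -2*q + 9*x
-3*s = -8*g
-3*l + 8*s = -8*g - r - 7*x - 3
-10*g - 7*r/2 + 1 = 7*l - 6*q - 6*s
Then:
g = 3/38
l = 25303/9557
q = 21924/9557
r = -8998/9557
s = 4/19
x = 4872/9557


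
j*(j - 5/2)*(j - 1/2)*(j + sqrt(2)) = j^4 - 3*j^3 + sqrt(2)*j^3 - 3*sqrt(2)*j^2 + 5*j^2/4 + 5*sqrt(2)*j/4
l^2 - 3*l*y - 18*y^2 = (l - 6*y)*(l + 3*y)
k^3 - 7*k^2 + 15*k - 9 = (k - 3)^2*(k - 1)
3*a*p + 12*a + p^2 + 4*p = (3*a + p)*(p + 4)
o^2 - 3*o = o*(o - 3)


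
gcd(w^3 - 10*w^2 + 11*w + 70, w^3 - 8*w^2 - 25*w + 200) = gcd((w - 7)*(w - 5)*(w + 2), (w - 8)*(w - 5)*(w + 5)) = w - 5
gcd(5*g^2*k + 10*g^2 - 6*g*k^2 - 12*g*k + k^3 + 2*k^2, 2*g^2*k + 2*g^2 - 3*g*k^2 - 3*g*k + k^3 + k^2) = g - k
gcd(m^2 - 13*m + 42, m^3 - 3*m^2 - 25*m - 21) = m - 7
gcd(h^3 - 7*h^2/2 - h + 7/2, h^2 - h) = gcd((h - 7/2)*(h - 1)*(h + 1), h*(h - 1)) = h - 1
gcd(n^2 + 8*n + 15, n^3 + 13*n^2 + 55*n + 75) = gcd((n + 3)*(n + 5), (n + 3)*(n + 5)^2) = n^2 + 8*n + 15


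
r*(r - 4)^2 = r^3 - 8*r^2 + 16*r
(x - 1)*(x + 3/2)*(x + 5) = x^3 + 11*x^2/2 + x - 15/2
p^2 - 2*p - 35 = (p - 7)*(p + 5)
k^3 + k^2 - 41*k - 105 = (k - 7)*(k + 3)*(k + 5)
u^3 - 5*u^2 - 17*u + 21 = (u - 7)*(u - 1)*(u + 3)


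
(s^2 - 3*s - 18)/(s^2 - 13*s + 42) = (s + 3)/(s - 7)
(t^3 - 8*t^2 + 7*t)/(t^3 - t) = (t - 7)/(t + 1)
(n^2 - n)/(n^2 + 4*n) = (n - 1)/(n + 4)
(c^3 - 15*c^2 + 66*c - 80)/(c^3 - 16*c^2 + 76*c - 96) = (c - 5)/(c - 6)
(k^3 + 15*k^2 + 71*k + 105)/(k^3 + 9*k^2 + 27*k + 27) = (k^2 + 12*k + 35)/(k^2 + 6*k + 9)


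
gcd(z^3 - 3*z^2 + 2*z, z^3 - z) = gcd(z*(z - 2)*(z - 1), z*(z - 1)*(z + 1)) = z^2 - z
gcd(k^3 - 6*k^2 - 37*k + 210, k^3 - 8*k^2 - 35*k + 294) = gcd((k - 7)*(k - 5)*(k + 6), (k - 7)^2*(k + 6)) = k^2 - k - 42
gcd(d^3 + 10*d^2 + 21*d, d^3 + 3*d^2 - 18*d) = d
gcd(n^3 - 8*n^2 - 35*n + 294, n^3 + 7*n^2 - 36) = n + 6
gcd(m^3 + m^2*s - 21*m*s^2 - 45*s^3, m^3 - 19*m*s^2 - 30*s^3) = -m^2 + 2*m*s + 15*s^2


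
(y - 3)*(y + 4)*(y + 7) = y^3 + 8*y^2 - 5*y - 84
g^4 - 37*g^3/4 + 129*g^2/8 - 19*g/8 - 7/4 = (g - 7)*(g - 2)*(g - 1/2)*(g + 1/4)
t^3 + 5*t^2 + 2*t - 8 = (t - 1)*(t + 2)*(t + 4)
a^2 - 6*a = a*(a - 6)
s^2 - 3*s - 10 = (s - 5)*(s + 2)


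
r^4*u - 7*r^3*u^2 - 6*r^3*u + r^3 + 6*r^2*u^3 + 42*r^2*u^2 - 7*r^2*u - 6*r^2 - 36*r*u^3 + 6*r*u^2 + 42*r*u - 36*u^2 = (r - 6)*(r - 6*u)*(r - u)*(r*u + 1)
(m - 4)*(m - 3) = m^2 - 7*m + 12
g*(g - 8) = g^2 - 8*g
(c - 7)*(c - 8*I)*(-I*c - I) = -I*c^3 - 8*c^2 + 6*I*c^2 + 48*c + 7*I*c + 56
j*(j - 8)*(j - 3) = j^3 - 11*j^2 + 24*j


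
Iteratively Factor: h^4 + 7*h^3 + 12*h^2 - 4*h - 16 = (h + 4)*(h^3 + 3*h^2 - 4) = (h - 1)*(h + 4)*(h^2 + 4*h + 4) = (h - 1)*(h + 2)*(h + 4)*(h + 2)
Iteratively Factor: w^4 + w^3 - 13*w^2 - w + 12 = (w + 4)*(w^3 - 3*w^2 - w + 3) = (w - 1)*(w + 4)*(w^2 - 2*w - 3) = (w - 1)*(w + 1)*(w + 4)*(w - 3)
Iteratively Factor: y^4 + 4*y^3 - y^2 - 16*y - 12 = (y - 2)*(y^3 + 6*y^2 + 11*y + 6) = (y - 2)*(y + 2)*(y^2 + 4*y + 3) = (y - 2)*(y + 1)*(y + 2)*(y + 3)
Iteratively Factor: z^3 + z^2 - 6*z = (z - 2)*(z^2 + 3*z) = (z - 2)*(z + 3)*(z)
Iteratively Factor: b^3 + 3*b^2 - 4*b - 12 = (b + 2)*(b^2 + b - 6) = (b - 2)*(b + 2)*(b + 3)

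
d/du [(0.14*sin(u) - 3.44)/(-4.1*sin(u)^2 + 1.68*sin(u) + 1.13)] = (0.574*sin(u)^2 - 28.208*sin(u) + 5.9374)*cos(u)/(16.81*sin(u)^4 - 13.776*sin(u)^3 - 6.4436*sin(u)^2 + 3.7968*sin(u) + 1.2769)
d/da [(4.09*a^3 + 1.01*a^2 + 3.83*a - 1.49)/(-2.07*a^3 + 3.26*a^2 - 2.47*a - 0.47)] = (-3.5527136788005e-15*a^5 + 15.4241*a^4 - 4.3484*a^3 - 30.0003*a^2 + 8.7654*a - 5.4804)/(4.2849*a^6 - 13.4964*a^5 + 20.8534*a^4 - 14.1586*a^3 + 3.0365*a^2 + 2.3218*a + 0.2209)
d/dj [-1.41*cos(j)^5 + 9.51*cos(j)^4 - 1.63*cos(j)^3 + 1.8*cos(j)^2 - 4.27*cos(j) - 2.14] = (7.05*cos(j)^4 - 38.04*cos(j)^3 + 4.89*cos(j)^2 - 3.6*cos(j) + 4.27)*sin(j)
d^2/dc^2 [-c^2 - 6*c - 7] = -2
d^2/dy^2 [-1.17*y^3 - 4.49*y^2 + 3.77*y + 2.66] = -7.02*y - 8.98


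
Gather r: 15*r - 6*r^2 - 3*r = -6*r^2 + 12*r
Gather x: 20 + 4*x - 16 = 4*x + 4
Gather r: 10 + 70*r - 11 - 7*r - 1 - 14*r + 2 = 49*r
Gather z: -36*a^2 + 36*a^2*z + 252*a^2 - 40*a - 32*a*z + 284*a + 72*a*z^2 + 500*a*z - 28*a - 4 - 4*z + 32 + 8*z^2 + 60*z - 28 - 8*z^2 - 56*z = 216*a^2 + 72*a*z^2 + 216*a + z*(36*a^2 + 468*a)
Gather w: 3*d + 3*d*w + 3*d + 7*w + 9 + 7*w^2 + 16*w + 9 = 6*d + 7*w^2 + w*(3*d + 23) + 18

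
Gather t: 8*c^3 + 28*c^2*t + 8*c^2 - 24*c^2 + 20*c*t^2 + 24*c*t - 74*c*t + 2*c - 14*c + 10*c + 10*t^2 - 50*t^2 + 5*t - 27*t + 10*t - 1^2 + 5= 8*c^3 - 16*c^2 - 2*c + t^2*(20*c - 40) + t*(28*c^2 - 50*c - 12) + 4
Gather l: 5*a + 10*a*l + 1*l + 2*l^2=5*a + 2*l^2 + l*(10*a + 1)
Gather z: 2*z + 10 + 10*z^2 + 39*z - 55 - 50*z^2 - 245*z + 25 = -40*z^2 - 204*z - 20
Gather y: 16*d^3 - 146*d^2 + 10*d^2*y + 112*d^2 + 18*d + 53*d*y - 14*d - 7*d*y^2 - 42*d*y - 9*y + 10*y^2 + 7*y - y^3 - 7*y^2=16*d^3 - 34*d^2 + 4*d - y^3 + y^2*(3 - 7*d) + y*(10*d^2 + 11*d - 2)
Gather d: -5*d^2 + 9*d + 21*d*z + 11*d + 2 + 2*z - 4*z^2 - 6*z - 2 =-5*d^2 + d*(21*z + 20) - 4*z^2 - 4*z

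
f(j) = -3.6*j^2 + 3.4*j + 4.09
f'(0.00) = 3.40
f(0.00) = 4.09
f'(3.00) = -18.20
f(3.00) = -18.11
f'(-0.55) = 7.36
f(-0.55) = 1.13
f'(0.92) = -3.22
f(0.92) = 4.17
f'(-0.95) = 10.24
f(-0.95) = -2.39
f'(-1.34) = 13.05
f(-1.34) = -6.93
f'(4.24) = -27.13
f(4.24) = -46.21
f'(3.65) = -22.88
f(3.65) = -31.46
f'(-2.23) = 19.46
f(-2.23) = -21.39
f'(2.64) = -15.61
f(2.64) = -12.02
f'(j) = 3.4 - 7.2*j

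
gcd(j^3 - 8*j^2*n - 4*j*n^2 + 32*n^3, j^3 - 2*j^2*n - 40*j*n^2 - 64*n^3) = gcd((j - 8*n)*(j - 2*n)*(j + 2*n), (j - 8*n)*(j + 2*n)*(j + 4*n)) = j^2 - 6*j*n - 16*n^2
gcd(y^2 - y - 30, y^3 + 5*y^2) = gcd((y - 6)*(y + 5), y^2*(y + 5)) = y + 5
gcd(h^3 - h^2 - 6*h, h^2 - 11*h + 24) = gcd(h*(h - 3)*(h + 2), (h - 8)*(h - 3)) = h - 3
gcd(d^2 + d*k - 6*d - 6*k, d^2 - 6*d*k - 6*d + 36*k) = d - 6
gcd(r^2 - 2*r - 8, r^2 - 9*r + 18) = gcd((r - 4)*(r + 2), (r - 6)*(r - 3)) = 1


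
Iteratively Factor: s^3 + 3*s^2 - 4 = (s + 2)*(s^2 + s - 2) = (s - 1)*(s + 2)*(s + 2)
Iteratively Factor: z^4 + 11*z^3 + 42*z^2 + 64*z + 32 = (z + 2)*(z^3 + 9*z^2 + 24*z + 16) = (z + 2)*(z + 4)*(z^2 + 5*z + 4) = (z + 2)*(z + 4)^2*(z + 1)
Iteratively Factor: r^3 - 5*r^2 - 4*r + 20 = (r - 2)*(r^2 - 3*r - 10) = (r - 2)*(r + 2)*(r - 5)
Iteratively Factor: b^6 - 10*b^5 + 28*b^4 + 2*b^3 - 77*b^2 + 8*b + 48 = (b - 3)*(b^5 - 7*b^4 + 7*b^3 + 23*b^2 - 8*b - 16) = (b - 3)*(b - 1)*(b^4 - 6*b^3 + b^2 + 24*b + 16) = (b - 4)*(b - 3)*(b - 1)*(b^3 - 2*b^2 - 7*b - 4) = (b - 4)*(b - 3)*(b - 1)*(b + 1)*(b^2 - 3*b - 4) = (b - 4)^2*(b - 3)*(b - 1)*(b + 1)*(b + 1)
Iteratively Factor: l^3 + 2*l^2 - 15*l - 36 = (l - 4)*(l^2 + 6*l + 9) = (l - 4)*(l + 3)*(l + 3)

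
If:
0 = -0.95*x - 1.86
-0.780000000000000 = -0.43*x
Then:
No Solution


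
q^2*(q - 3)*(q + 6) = q^4 + 3*q^3 - 18*q^2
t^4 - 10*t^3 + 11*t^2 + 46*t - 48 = (t - 8)*(t - 3)*(t - 1)*(t + 2)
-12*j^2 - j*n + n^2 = (-4*j + n)*(3*j + n)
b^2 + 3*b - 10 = (b - 2)*(b + 5)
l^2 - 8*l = l*(l - 8)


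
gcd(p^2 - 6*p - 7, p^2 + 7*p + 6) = p + 1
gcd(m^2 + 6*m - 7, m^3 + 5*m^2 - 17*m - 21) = m + 7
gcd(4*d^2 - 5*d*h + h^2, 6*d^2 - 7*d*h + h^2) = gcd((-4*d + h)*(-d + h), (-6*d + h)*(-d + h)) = d - h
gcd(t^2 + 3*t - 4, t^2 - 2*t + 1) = t - 1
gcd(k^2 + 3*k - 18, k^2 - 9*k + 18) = k - 3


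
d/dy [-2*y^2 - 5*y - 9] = -4*y - 5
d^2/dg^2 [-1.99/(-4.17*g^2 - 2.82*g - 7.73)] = (-69.207822*g^2 - 46.802412*g + 1.99*(8.34*g + 2.82)*(16.68*g + 5.64) - 128.291718)/(4.17*g^2 + 2.82*g + 7.73)^3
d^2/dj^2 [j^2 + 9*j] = 2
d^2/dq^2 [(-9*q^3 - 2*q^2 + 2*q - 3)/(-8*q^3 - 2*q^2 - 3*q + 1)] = 2*(-16*q^6 - 1032*q^5 + 1344*q^4 + 623*q^3 + 87*q^2 + 141*q + 29)/(512*q^9 + 384*q^8 + 672*q^7 + 104*q^6 + 156*q^5 - 102*q^4 + 15*q^3 - 21*q^2 + 9*q - 1)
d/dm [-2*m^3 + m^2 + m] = -6*m^2 + 2*m + 1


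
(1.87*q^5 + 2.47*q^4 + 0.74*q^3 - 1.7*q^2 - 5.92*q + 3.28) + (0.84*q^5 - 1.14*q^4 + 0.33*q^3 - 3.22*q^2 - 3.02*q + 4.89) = 2.71*q^5 + 1.33*q^4 + 1.07*q^3 - 4.92*q^2 - 8.94*q + 8.17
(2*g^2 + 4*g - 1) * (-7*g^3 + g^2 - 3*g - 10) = -14*g^5 - 26*g^4 + 5*g^3 - 33*g^2 - 37*g + 10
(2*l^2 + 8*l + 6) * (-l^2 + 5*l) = -2*l^4 + 2*l^3 + 34*l^2 + 30*l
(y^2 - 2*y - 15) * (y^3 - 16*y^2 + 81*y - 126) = y^5 - 18*y^4 + 98*y^3 - 48*y^2 - 963*y + 1890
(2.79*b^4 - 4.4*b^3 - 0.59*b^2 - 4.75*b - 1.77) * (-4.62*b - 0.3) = -12.8898*b^5 + 19.491*b^4 + 4.0458*b^3 + 22.122*b^2 + 9.6024*b + 0.531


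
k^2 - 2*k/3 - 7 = (k - 3)*(k + 7/3)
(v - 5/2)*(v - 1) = v^2 - 7*v/2 + 5/2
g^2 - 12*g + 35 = (g - 7)*(g - 5)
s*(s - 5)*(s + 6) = s^3 + s^2 - 30*s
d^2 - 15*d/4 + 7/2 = (d - 2)*(d - 7/4)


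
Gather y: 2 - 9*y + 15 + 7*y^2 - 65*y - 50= 7*y^2 - 74*y - 33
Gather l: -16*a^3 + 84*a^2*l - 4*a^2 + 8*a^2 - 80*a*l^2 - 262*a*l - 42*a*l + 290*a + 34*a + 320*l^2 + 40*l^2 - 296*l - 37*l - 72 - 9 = -16*a^3 + 4*a^2 + 324*a + l^2*(360 - 80*a) + l*(84*a^2 - 304*a - 333) - 81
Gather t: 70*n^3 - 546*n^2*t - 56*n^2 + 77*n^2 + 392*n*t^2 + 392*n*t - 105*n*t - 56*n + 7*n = 70*n^3 + 21*n^2 + 392*n*t^2 - 49*n + t*(-546*n^2 + 287*n)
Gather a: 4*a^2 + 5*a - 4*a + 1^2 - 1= 4*a^2 + a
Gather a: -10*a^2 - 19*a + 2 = -10*a^2 - 19*a + 2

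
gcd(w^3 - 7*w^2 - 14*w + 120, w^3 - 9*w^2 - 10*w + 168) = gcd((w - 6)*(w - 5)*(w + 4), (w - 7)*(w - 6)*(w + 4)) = w^2 - 2*w - 24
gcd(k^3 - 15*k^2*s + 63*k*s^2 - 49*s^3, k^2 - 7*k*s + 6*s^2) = -k + s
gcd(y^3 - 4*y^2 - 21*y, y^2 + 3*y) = y^2 + 3*y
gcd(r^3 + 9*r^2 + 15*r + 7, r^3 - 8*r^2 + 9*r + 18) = r + 1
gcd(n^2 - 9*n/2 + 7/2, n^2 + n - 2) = n - 1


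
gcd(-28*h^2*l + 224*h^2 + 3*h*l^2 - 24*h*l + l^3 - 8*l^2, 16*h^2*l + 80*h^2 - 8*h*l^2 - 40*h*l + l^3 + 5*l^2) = 4*h - l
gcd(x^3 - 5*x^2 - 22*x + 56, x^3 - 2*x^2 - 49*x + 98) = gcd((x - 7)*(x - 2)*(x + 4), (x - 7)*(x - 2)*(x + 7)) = x^2 - 9*x + 14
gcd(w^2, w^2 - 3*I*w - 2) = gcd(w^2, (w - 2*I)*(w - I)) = 1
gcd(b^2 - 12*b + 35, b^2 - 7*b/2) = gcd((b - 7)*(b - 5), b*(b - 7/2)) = 1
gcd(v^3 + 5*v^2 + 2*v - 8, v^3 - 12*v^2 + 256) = v + 4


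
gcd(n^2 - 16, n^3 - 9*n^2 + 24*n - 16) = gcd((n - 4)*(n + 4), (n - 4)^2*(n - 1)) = n - 4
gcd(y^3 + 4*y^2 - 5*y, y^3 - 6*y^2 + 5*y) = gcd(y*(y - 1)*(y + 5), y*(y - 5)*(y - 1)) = y^2 - y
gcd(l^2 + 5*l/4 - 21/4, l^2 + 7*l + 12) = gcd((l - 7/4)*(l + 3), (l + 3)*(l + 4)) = l + 3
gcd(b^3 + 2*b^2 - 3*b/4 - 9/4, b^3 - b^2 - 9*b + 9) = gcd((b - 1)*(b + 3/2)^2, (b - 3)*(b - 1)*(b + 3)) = b - 1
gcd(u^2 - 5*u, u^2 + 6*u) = u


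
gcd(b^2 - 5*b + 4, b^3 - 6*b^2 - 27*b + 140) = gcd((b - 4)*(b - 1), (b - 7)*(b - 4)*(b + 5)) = b - 4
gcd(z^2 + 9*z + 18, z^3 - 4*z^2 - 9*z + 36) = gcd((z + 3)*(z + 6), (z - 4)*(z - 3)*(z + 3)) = z + 3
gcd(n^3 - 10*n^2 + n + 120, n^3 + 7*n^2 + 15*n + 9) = n + 3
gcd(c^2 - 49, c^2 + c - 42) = c + 7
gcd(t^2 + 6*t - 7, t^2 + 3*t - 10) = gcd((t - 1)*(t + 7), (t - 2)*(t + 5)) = 1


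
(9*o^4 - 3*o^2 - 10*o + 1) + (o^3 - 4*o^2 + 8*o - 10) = 9*o^4 + o^3 - 7*o^2 - 2*o - 9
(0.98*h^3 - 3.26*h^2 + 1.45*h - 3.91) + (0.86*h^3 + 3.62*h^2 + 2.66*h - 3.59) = 1.84*h^3 + 0.36*h^2 + 4.11*h - 7.5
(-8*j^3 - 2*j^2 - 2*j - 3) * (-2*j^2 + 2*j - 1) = 16*j^5 - 12*j^4 + 8*j^3 + 4*j^2 - 4*j + 3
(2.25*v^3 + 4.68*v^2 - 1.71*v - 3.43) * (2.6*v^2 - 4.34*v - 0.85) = 5.85*v^5 + 2.403*v^4 - 26.6697*v^3 - 5.4746*v^2 + 16.3397*v + 2.9155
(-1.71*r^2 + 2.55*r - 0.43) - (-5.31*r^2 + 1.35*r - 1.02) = 3.6*r^2 + 1.2*r + 0.59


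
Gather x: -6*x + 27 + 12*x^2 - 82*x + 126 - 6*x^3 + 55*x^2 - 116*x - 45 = -6*x^3 + 67*x^2 - 204*x + 108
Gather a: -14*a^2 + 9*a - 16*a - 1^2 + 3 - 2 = -14*a^2 - 7*a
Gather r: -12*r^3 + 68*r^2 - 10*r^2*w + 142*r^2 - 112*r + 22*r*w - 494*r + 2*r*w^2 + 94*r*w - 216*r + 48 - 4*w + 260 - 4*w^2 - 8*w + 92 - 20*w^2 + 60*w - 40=-12*r^3 + r^2*(210 - 10*w) + r*(2*w^2 + 116*w - 822) - 24*w^2 + 48*w + 360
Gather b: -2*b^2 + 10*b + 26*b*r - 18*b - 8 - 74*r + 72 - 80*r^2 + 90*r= -2*b^2 + b*(26*r - 8) - 80*r^2 + 16*r + 64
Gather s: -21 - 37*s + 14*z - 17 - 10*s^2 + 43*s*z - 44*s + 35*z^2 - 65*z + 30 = -10*s^2 + s*(43*z - 81) + 35*z^2 - 51*z - 8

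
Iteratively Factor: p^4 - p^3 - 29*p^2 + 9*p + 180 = (p - 3)*(p^3 + 2*p^2 - 23*p - 60) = (p - 5)*(p - 3)*(p^2 + 7*p + 12) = (p - 5)*(p - 3)*(p + 3)*(p + 4)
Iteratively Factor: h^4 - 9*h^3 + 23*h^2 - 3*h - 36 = (h + 1)*(h^3 - 10*h^2 + 33*h - 36) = (h - 3)*(h + 1)*(h^2 - 7*h + 12) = (h - 4)*(h - 3)*(h + 1)*(h - 3)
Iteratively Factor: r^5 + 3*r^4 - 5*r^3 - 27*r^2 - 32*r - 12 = (r + 1)*(r^4 + 2*r^3 - 7*r^2 - 20*r - 12) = (r - 3)*(r + 1)*(r^3 + 5*r^2 + 8*r + 4) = (r - 3)*(r + 1)*(r + 2)*(r^2 + 3*r + 2) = (r - 3)*(r + 1)*(r + 2)^2*(r + 1)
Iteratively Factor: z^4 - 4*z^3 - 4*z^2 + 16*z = (z + 2)*(z^3 - 6*z^2 + 8*z) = (z - 4)*(z + 2)*(z^2 - 2*z) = (z - 4)*(z - 2)*(z + 2)*(z)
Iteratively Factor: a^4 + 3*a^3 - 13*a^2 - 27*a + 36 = (a + 4)*(a^3 - a^2 - 9*a + 9) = (a - 3)*(a + 4)*(a^2 + 2*a - 3) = (a - 3)*(a - 1)*(a + 4)*(a + 3)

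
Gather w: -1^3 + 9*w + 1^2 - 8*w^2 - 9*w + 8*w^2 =0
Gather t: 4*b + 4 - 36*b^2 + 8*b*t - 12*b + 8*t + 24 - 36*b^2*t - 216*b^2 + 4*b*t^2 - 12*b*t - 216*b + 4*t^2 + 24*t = -252*b^2 - 224*b + t^2*(4*b + 4) + t*(-36*b^2 - 4*b + 32) + 28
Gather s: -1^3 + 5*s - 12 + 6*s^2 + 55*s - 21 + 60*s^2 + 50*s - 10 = 66*s^2 + 110*s - 44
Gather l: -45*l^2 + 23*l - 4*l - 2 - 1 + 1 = -45*l^2 + 19*l - 2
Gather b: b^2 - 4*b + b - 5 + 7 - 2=b^2 - 3*b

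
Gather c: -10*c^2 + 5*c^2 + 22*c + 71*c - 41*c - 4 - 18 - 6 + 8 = -5*c^2 + 52*c - 20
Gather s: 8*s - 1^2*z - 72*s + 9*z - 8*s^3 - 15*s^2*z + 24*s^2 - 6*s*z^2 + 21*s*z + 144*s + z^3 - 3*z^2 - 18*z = -8*s^3 + s^2*(24 - 15*z) + s*(-6*z^2 + 21*z + 80) + z^3 - 3*z^2 - 10*z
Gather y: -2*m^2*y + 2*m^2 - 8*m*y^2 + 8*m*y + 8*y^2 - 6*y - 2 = 2*m^2 + y^2*(8 - 8*m) + y*(-2*m^2 + 8*m - 6) - 2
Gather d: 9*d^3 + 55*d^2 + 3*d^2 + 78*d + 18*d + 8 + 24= 9*d^3 + 58*d^2 + 96*d + 32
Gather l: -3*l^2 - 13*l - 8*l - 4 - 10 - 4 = -3*l^2 - 21*l - 18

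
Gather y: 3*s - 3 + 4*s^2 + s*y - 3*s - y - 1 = 4*s^2 + y*(s - 1) - 4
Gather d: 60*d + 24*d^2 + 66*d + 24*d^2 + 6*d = 48*d^2 + 132*d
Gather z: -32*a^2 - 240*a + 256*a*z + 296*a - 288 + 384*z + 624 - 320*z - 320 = -32*a^2 + 56*a + z*(256*a + 64) + 16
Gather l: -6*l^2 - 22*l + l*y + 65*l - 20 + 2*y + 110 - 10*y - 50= -6*l^2 + l*(y + 43) - 8*y + 40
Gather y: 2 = 2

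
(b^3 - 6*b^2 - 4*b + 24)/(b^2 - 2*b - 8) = (b^2 - 8*b + 12)/(b - 4)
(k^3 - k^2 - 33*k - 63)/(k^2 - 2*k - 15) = (k^2 - 4*k - 21)/(k - 5)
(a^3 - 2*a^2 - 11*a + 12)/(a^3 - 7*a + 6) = (a - 4)/(a - 2)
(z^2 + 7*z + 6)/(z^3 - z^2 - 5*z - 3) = (z + 6)/(z^2 - 2*z - 3)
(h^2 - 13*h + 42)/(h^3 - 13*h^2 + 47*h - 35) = (h - 6)/(h^2 - 6*h + 5)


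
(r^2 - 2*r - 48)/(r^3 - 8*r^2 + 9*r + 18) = (r^2 - 2*r - 48)/(r^3 - 8*r^2 + 9*r + 18)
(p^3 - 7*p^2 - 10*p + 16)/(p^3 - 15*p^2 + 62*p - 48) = (p + 2)/(p - 6)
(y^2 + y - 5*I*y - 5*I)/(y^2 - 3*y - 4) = (y - 5*I)/(y - 4)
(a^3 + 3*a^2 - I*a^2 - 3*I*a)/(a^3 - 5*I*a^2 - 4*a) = (a + 3)/(a - 4*I)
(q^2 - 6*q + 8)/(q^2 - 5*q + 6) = (q - 4)/(q - 3)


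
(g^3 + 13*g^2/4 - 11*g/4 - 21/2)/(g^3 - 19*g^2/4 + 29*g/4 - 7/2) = (g^2 + 5*g + 6)/(g^2 - 3*g + 2)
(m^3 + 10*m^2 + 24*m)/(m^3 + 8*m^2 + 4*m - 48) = m/(m - 2)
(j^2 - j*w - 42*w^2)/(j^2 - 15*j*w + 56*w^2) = (-j - 6*w)/(-j + 8*w)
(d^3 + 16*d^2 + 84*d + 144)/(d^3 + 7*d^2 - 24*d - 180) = (d + 4)/(d - 5)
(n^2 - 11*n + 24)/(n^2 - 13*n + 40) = (n - 3)/(n - 5)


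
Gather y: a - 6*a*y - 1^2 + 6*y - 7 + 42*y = a + y*(48 - 6*a) - 8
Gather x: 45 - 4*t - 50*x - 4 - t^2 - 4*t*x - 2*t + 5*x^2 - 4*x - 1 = -t^2 - 6*t + 5*x^2 + x*(-4*t - 54) + 40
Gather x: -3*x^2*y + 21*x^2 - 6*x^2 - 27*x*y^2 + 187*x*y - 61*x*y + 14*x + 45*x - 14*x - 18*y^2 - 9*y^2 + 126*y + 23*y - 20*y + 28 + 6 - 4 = x^2*(15 - 3*y) + x*(-27*y^2 + 126*y + 45) - 27*y^2 + 129*y + 30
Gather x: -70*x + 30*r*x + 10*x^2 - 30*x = 10*x^2 + x*(30*r - 100)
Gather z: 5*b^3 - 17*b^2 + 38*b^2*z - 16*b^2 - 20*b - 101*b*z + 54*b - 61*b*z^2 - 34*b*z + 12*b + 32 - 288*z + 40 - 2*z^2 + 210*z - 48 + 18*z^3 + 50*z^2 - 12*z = 5*b^3 - 33*b^2 + 46*b + 18*z^3 + z^2*(48 - 61*b) + z*(38*b^2 - 135*b - 90) + 24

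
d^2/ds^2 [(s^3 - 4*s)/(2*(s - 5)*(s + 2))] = 15/(s^3 - 15*s^2 + 75*s - 125)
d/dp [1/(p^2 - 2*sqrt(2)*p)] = 2*(-p + sqrt(2))/(p^2*(p - 2*sqrt(2))^2)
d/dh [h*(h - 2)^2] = (h - 2)*(3*h - 2)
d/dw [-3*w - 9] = -3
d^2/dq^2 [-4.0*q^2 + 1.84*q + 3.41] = -8.00000000000000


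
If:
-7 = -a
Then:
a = 7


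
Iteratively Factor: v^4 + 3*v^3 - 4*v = (v)*(v^3 + 3*v^2 - 4) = v*(v + 2)*(v^2 + v - 2) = v*(v + 2)^2*(v - 1)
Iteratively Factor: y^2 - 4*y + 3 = (y - 1)*(y - 3)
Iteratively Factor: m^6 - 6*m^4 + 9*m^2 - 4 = (m - 1)*(m^5 + m^4 - 5*m^3 - 5*m^2 + 4*m + 4) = (m - 1)*(m + 2)*(m^4 - m^3 - 3*m^2 + m + 2) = (m - 1)*(m + 1)*(m + 2)*(m^3 - 2*m^2 - m + 2) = (m - 2)*(m - 1)*(m + 1)*(m + 2)*(m^2 - 1) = (m - 2)*(m - 1)*(m + 1)^2*(m + 2)*(m - 1)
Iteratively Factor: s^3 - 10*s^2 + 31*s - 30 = (s - 3)*(s^2 - 7*s + 10) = (s - 5)*(s - 3)*(s - 2)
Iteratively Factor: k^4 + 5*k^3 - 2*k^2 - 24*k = (k)*(k^3 + 5*k^2 - 2*k - 24) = k*(k + 4)*(k^2 + k - 6) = k*(k + 3)*(k + 4)*(k - 2)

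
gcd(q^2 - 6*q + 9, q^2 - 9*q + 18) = q - 3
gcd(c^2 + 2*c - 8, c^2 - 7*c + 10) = c - 2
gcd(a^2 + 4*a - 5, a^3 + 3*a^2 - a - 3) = a - 1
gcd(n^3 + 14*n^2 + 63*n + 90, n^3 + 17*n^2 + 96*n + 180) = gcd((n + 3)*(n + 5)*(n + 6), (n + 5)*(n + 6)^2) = n^2 + 11*n + 30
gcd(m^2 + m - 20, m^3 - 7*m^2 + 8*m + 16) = m - 4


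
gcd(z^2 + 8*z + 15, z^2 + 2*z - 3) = z + 3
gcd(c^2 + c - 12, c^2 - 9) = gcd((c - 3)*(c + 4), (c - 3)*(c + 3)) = c - 3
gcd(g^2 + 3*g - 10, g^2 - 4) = g - 2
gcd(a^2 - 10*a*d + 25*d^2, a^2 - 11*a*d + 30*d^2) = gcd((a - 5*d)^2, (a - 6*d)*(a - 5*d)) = a - 5*d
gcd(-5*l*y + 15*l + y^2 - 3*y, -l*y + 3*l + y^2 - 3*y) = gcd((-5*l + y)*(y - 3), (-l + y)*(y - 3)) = y - 3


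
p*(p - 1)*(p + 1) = p^3 - p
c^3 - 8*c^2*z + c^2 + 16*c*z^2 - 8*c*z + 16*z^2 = (c + 1)*(c - 4*z)^2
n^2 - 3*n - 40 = (n - 8)*(n + 5)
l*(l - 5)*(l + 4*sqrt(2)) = l^3 - 5*l^2 + 4*sqrt(2)*l^2 - 20*sqrt(2)*l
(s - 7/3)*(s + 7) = s^2 + 14*s/3 - 49/3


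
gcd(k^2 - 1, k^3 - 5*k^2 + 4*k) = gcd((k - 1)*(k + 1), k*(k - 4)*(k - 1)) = k - 1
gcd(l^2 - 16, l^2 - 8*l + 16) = l - 4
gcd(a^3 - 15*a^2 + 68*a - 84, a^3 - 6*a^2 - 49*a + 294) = a^2 - 13*a + 42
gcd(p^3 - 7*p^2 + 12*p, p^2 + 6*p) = p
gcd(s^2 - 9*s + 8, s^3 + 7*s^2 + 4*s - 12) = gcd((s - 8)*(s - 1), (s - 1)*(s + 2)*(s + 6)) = s - 1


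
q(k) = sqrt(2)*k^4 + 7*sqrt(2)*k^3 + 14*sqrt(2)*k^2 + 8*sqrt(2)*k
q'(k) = 4*sqrt(2)*k^3 + 21*sqrt(2)*k^2 + 28*sqrt(2)*k + 8*sqrt(2)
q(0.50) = 11.93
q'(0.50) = 39.24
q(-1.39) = 1.22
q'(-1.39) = -1.54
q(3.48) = 903.76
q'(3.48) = 747.18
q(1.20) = 62.13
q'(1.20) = 111.37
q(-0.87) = -0.57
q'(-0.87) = -4.38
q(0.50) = 11.93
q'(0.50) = 39.24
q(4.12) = 1482.48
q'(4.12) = 1074.18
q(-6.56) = 602.14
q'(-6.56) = -567.35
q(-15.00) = 42468.83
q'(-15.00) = -12992.38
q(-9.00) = 3563.82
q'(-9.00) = -2063.34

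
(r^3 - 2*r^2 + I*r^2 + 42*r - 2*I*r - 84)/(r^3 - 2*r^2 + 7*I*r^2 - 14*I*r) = (r - 6*I)/r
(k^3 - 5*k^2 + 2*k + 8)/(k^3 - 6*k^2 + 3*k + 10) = (k - 4)/(k - 5)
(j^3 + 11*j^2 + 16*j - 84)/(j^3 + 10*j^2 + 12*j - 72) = (j + 7)/(j + 6)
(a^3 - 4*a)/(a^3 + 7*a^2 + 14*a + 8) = a*(a - 2)/(a^2 + 5*a + 4)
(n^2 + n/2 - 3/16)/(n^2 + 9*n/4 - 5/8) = (4*n + 3)/(2*(2*n + 5))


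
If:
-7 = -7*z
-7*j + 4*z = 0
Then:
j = 4/7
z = 1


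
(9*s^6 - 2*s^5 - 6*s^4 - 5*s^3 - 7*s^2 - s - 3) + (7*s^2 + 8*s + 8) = 9*s^6 - 2*s^5 - 6*s^4 - 5*s^3 + 7*s + 5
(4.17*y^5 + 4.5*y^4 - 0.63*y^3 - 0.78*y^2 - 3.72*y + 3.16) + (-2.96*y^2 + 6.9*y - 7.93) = 4.17*y^5 + 4.5*y^4 - 0.63*y^3 - 3.74*y^2 + 3.18*y - 4.77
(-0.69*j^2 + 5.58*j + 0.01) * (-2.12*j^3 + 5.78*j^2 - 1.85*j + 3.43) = 1.4628*j^5 - 15.8178*j^4 + 33.5077*j^3 - 12.6319*j^2 + 19.1209*j + 0.0343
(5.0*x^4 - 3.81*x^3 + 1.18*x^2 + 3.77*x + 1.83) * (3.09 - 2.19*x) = -10.95*x^5 + 23.7939*x^4 - 14.3571*x^3 - 4.6101*x^2 + 7.6416*x + 5.6547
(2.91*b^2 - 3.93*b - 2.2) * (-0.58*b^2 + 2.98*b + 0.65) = -1.6878*b^4 + 10.9512*b^3 - 8.5439*b^2 - 9.1105*b - 1.43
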